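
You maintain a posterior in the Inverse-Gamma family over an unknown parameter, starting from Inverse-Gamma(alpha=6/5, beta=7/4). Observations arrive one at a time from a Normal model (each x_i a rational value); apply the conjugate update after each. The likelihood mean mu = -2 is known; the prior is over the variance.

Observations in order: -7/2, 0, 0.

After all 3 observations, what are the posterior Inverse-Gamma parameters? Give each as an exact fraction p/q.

alpha=27/10, beta=55/8

obs 1: x=-7/2 → posterior Inverse-Gamma(17/10, 23/8)
obs 2: x=0 → posterior Inverse-Gamma(11/5, 39/8)
obs 3: x=0 → posterior Inverse-Gamma(27/10, 55/8)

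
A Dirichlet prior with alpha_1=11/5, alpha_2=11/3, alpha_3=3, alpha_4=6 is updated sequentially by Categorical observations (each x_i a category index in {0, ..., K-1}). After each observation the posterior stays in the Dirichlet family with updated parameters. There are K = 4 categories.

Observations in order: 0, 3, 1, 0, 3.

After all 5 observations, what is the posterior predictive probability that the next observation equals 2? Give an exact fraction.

45/298

obs 1: x=0 → posterior Dirichlet(16/5, 11/3, 3, 6)
obs 2: x=3 → posterior Dirichlet(16/5, 11/3, 3, 7)
obs 3: x=1 → posterior Dirichlet(16/5, 14/3, 3, 7)
obs 4: x=0 → posterior Dirichlet(21/5, 14/3, 3, 7)
obs 5: x=3 → posterior Dirichlet(21/5, 14/3, 3, 8)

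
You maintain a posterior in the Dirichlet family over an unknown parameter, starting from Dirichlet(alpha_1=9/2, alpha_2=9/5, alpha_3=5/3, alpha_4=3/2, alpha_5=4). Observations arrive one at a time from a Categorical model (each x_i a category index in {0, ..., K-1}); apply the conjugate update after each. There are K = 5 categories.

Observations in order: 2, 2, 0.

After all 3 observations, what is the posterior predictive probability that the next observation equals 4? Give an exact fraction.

obs 1: x=2 → posterior Dirichlet(9/2, 9/5, 8/3, 3/2, 4)
obs 2: x=2 → posterior Dirichlet(9/2, 9/5, 11/3, 3/2, 4)
obs 3: x=0 → posterior Dirichlet(11/2, 9/5, 11/3, 3/2, 4)

60/247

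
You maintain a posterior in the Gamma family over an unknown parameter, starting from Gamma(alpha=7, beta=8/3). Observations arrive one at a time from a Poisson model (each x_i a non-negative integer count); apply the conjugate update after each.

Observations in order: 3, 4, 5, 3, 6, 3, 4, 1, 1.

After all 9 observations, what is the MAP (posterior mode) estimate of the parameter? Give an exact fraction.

obs 1: x=3 → posterior Gamma(10, 11/3)
obs 2: x=4 → posterior Gamma(14, 14/3)
obs 3: x=5 → posterior Gamma(19, 17/3)
obs 4: x=3 → posterior Gamma(22, 20/3)
obs 5: x=6 → posterior Gamma(28, 23/3)
obs 6: x=3 → posterior Gamma(31, 26/3)
obs 7: x=4 → posterior Gamma(35, 29/3)
obs 8: x=1 → posterior Gamma(36, 32/3)
obs 9: x=1 → posterior Gamma(37, 35/3)

108/35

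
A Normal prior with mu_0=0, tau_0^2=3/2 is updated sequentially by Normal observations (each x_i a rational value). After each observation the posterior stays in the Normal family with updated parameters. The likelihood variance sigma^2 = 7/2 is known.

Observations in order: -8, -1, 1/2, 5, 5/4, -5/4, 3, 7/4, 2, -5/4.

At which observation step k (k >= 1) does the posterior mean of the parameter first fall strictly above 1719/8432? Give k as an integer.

k = 9

obs 1: x=-8 → posterior Normal(-12/5, 21/20)
obs 2: x=-1 → posterior Normal(-27/13, 21/26)
obs 3: x=1/2 → posterior Normal(-51/32, 21/32)
obs 4: x=5 → posterior Normal(-21/38, 21/38)
obs 5: x=5/4 → posterior Normal(-27/88, 21/44)
obs 6: x=-5/4 → posterior Normal(-21/50, 21/50)
obs 7: x=3 → posterior Normal(-3/56, 3/8)
obs 8: x=7/4 → posterior Normal(15/124, 21/62)
obs 9: x=2 → posterior Normal(39/136, 21/68)
obs 10: x=-5/4 → posterior Normal(6/37, 21/74)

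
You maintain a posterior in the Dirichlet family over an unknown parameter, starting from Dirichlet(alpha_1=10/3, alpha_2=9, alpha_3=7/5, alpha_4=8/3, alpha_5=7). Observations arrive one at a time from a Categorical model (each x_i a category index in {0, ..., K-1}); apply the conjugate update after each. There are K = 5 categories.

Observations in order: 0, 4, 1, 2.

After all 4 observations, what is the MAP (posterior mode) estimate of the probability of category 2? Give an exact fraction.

1/16

obs 1: x=0 → posterior Dirichlet(13/3, 9, 7/5, 8/3, 7)
obs 2: x=4 → posterior Dirichlet(13/3, 9, 7/5, 8/3, 8)
obs 3: x=1 → posterior Dirichlet(13/3, 10, 7/5, 8/3, 8)
obs 4: x=2 → posterior Dirichlet(13/3, 10, 12/5, 8/3, 8)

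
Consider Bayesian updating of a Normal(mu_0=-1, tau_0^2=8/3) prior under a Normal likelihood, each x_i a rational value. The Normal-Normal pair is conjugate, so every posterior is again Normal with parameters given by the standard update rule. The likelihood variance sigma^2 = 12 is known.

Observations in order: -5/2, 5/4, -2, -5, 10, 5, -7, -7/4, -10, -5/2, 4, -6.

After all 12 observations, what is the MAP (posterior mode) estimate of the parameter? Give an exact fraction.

-14/11

obs 1: x=-5/2 → posterior Normal(-14/11, 24/11)
obs 2: x=5/4 → posterior Normal(-23/26, 24/13)
obs 3: x=-2 → posterior Normal(-31/30, 8/5)
obs 4: x=-5 → posterior Normal(-3/2, 24/17)
obs 5: x=10 → posterior Normal(-11/38, 24/19)
obs 6: x=5 → posterior Normal(3/14, 8/7)
obs 7: x=-7 → posterior Normal(-19/46, 24/23)
obs 8: x=-7/4 → posterior Normal(-13/25, 24/25)
obs 9: x=-10 → posterior Normal(-11/9, 8/9)
obs 10: x=-5/2 → posterior Normal(-38/29, 24/29)
obs 11: x=4 → posterior Normal(-30/31, 24/31)
obs 12: x=-6 → posterior Normal(-14/11, 8/11)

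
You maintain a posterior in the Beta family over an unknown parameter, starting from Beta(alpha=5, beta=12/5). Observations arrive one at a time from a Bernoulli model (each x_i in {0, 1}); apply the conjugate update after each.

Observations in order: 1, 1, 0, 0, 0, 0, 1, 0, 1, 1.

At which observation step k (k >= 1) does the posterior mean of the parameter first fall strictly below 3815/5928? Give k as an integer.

obs 1: x=1 → posterior Beta(6, 12/5)
obs 2: x=1 → posterior Beta(7, 12/5)
obs 3: x=0 → posterior Beta(7, 17/5)
obs 4: x=0 → posterior Beta(7, 22/5)
obs 5: x=0 → posterior Beta(7, 27/5)
obs 6: x=0 → posterior Beta(7, 32/5)
obs 7: x=1 → posterior Beta(8, 32/5)
obs 8: x=0 → posterior Beta(8, 37/5)
obs 9: x=1 → posterior Beta(9, 37/5)
obs 10: x=1 → posterior Beta(10, 37/5)

k = 4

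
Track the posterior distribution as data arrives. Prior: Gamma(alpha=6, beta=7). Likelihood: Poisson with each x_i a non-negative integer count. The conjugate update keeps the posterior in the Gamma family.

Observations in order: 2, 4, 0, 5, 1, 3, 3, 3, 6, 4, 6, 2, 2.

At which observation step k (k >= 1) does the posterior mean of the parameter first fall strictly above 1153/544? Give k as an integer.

k = 10

obs 1: x=2 → posterior Gamma(8, 8)
obs 2: x=4 → posterior Gamma(12, 9)
obs 3: x=0 → posterior Gamma(12, 10)
obs 4: x=5 → posterior Gamma(17, 11)
obs 5: x=1 → posterior Gamma(18, 12)
obs 6: x=3 → posterior Gamma(21, 13)
obs 7: x=3 → posterior Gamma(24, 14)
obs 8: x=3 → posterior Gamma(27, 15)
obs 9: x=6 → posterior Gamma(33, 16)
obs 10: x=4 → posterior Gamma(37, 17)
obs 11: x=6 → posterior Gamma(43, 18)
obs 12: x=2 → posterior Gamma(45, 19)
obs 13: x=2 → posterior Gamma(47, 20)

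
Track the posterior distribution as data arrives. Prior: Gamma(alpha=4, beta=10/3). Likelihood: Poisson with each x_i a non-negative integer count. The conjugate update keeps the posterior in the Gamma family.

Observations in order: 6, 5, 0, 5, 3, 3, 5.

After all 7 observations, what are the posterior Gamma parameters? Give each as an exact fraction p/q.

obs 1: x=6 → posterior Gamma(10, 13/3)
obs 2: x=5 → posterior Gamma(15, 16/3)
obs 3: x=0 → posterior Gamma(15, 19/3)
obs 4: x=5 → posterior Gamma(20, 22/3)
obs 5: x=3 → posterior Gamma(23, 25/3)
obs 6: x=3 → posterior Gamma(26, 28/3)
obs 7: x=5 → posterior Gamma(31, 31/3)

alpha=31, beta=31/3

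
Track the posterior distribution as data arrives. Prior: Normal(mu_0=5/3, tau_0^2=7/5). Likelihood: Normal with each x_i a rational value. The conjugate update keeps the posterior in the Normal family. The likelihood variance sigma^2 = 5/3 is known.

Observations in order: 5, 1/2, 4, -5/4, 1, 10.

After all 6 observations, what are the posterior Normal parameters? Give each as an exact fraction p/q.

obs 1: x=5 → posterior Normal(220/69, 35/46)
obs 2: x=1/2 → posterior Normal(943/402, 35/67)
obs 3: x=4 → posterior Normal(1447/528, 35/88)
obs 4: x=-5/4 → posterior Normal(2579/1308, 35/109)
obs 5: x=1 → posterior Normal(2831/1560, 7/26)
obs 6: x=10 → posterior Normal(5351/1812, 35/151)

mu_0=5351/1812, tau_0^2=35/151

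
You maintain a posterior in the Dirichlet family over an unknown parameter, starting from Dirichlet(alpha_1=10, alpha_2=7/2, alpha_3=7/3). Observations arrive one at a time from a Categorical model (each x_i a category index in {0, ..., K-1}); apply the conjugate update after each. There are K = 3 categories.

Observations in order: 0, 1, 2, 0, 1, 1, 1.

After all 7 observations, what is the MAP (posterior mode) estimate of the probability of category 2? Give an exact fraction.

obs 1: x=0 → posterior Dirichlet(11, 7/2, 7/3)
obs 2: x=1 → posterior Dirichlet(11, 9/2, 7/3)
obs 3: x=2 → posterior Dirichlet(11, 9/2, 10/3)
obs 4: x=0 → posterior Dirichlet(12, 9/2, 10/3)
obs 5: x=1 → posterior Dirichlet(12, 11/2, 10/3)
obs 6: x=1 → posterior Dirichlet(12, 13/2, 10/3)
obs 7: x=1 → posterior Dirichlet(12, 15/2, 10/3)

2/17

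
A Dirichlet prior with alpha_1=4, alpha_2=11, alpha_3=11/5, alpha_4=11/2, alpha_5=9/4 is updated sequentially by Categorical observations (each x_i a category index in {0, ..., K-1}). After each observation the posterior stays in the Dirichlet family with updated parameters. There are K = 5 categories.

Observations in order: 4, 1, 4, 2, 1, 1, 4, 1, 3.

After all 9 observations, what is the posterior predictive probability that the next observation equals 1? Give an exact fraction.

obs 1: x=4 → posterior Dirichlet(4, 11, 11/5, 11/2, 13/4)
obs 2: x=1 → posterior Dirichlet(4, 12, 11/5, 11/2, 13/4)
obs 3: x=4 → posterior Dirichlet(4, 12, 11/5, 11/2, 17/4)
obs 4: x=2 → posterior Dirichlet(4, 12, 16/5, 11/2, 17/4)
obs 5: x=1 → posterior Dirichlet(4, 13, 16/5, 11/2, 17/4)
obs 6: x=1 → posterior Dirichlet(4, 14, 16/5, 11/2, 17/4)
obs 7: x=4 → posterior Dirichlet(4, 14, 16/5, 11/2, 21/4)
obs 8: x=1 → posterior Dirichlet(4, 15, 16/5, 11/2, 21/4)
obs 9: x=3 → posterior Dirichlet(4, 15, 16/5, 13/2, 21/4)

300/679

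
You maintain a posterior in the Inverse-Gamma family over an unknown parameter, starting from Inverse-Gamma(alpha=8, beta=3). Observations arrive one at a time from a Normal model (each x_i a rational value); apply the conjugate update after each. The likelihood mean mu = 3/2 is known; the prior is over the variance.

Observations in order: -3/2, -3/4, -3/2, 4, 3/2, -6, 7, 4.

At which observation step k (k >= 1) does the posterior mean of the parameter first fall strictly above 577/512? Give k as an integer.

k = 2

obs 1: x=-3/2 → posterior Inverse-Gamma(17/2, 15/2)
obs 2: x=-3/4 → posterior Inverse-Gamma(9, 321/32)
obs 3: x=-3/2 → posterior Inverse-Gamma(19/2, 465/32)
obs 4: x=4 → posterior Inverse-Gamma(10, 565/32)
obs 5: x=3/2 → posterior Inverse-Gamma(21/2, 565/32)
obs 6: x=-6 → posterior Inverse-Gamma(11, 1465/32)
obs 7: x=7 → posterior Inverse-Gamma(23/2, 1949/32)
obs 8: x=4 → posterior Inverse-Gamma(12, 2049/32)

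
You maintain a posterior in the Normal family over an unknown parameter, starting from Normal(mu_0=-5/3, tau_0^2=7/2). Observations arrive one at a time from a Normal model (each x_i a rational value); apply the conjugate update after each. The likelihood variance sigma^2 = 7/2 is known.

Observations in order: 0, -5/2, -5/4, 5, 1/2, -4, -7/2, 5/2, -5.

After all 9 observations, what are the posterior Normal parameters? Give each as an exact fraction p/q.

obs 1: x=0 → posterior Normal(-5/6, 7/4)
obs 2: x=-5/2 → posterior Normal(-25/18, 7/6)
obs 3: x=-5/4 → posterior Normal(-65/48, 7/8)
obs 4: x=5 → posterior Normal(-1/12, 7/10)
obs 5: x=1/2 → posterior Normal(1/72, 7/12)
obs 6: x=-4 → posterior Normal(-47/84, 1/2)
obs 7: x=-7/2 → posterior Normal(-89/96, 7/16)
obs 8: x=5/2 → posterior Normal(-59/108, 7/18)
obs 9: x=-5 → posterior Normal(-119/120, 7/20)

mu_0=-119/120, tau_0^2=7/20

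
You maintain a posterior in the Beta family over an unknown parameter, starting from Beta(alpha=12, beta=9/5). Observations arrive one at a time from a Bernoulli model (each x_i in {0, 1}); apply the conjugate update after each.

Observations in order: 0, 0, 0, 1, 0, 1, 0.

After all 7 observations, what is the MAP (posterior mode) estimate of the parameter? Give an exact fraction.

65/94

obs 1: x=0 → posterior Beta(12, 14/5)
obs 2: x=0 → posterior Beta(12, 19/5)
obs 3: x=0 → posterior Beta(12, 24/5)
obs 4: x=1 → posterior Beta(13, 24/5)
obs 5: x=0 → posterior Beta(13, 29/5)
obs 6: x=1 → posterior Beta(14, 29/5)
obs 7: x=0 → posterior Beta(14, 34/5)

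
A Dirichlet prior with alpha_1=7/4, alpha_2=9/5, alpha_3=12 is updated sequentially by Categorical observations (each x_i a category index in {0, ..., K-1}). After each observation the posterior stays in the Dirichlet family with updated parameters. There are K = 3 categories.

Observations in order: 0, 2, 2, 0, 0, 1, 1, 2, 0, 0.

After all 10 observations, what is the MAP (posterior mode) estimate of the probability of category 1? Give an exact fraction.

obs 1: x=0 → posterior Dirichlet(11/4, 9/5, 12)
obs 2: x=2 → posterior Dirichlet(11/4, 9/5, 13)
obs 3: x=2 → posterior Dirichlet(11/4, 9/5, 14)
obs 4: x=0 → posterior Dirichlet(15/4, 9/5, 14)
obs 5: x=0 → posterior Dirichlet(19/4, 9/5, 14)
obs 6: x=1 → posterior Dirichlet(19/4, 14/5, 14)
obs 7: x=1 → posterior Dirichlet(19/4, 19/5, 14)
obs 8: x=2 → posterior Dirichlet(19/4, 19/5, 15)
obs 9: x=0 → posterior Dirichlet(23/4, 19/5, 15)
obs 10: x=0 → posterior Dirichlet(27/4, 19/5, 15)

56/451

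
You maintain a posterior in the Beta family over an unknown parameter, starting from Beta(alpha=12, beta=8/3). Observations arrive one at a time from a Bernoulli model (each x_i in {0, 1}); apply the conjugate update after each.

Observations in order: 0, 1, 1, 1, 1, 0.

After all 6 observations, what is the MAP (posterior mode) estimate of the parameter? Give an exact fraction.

45/56

obs 1: x=0 → posterior Beta(12, 11/3)
obs 2: x=1 → posterior Beta(13, 11/3)
obs 3: x=1 → posterior Beta(14, 11/3)
obs 4: x=1 → posterior Beta(15, 11/3)
obs 5: x=1 → posterior Beta(16, 11/3)
obs 6: x=0 → posterior Beta(16, 14/3)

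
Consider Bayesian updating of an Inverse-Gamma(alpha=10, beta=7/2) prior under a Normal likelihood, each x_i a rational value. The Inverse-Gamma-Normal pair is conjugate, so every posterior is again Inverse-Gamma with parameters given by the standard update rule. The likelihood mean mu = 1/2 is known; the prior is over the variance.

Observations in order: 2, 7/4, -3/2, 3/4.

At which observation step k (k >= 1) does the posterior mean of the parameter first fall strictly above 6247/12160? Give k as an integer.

k = 2

obs 1: x=2 → posterior Inverse-Gamma(21/2, 37/8)
obs 2: x=7/4 → posterior Inverse-Gamma(11, 173/32)
obs 3: x=-3/2 → posterior Inverse-Gamma(23/2, 237/32)
obs 4: x=3/4 → posterior Inverse-Gamma(12, 119/16)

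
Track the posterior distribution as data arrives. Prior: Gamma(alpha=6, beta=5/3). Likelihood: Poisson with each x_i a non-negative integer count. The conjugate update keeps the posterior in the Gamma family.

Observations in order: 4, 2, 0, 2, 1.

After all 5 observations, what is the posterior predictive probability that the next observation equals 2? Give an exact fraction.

35389440000000000000000/141050039560662968926103

obs 1: x=4 → posterior Gamma(10, 8/3)
obs 2: x=2 → posterior Gamma(12, 11/3)
obs 3: x=0 → posterior Gamma(12, 14/3)
obs 4: x=2 → posterior Gamma(14, 17/3)
obs 5: x=1 → posterior Gamma(15, 20/3)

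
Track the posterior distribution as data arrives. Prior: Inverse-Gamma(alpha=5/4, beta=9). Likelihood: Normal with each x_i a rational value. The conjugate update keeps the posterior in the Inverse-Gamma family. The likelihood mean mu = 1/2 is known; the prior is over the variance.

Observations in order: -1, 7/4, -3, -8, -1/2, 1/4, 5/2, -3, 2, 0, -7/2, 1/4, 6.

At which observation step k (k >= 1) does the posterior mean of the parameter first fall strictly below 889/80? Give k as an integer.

k = 2

obs 1: x=-1 → posterior Inverse-Gamma(7/4, 81/8)
obs 2: x=7/4 → posterior Inverse-Gamma(9/4, 349/32)
obs 3: x=-3 → posterior Inverse-Gamma(11/4, 545/32)
obs 4: x=-8 → posterior Inverse-Gamma(13/4, 1701/32)
obs 5: x=-1/2 → posterior Inverse-Gamma(15/4, 1717/32)
obs 6: x=1/4 → posterior Inverse-Gamma(17/4, 859/16)
obs 7: x=5/2 → posterior Inverse-Gamma(19/4, 891/16)
obs 8: x=-3 → posterior Inverse-Gamma(21/4, 989/16)
obs 9: x=2 → posterior Inverse-Gamma(23/4, 1007/16)
obs 10: x=0 → posterior Inverse-Gamma(25/4, 1009/16)
obs 11: x=-7/2 → posterior Inverse-Gamma(27/4, 1137/16)
obs 12: x=1/4 → posterior Inverse-Gamma(29/4, 2275/32)
obs 13: x=6 → posterior Inverse-Gamma(31/4, 2759/32)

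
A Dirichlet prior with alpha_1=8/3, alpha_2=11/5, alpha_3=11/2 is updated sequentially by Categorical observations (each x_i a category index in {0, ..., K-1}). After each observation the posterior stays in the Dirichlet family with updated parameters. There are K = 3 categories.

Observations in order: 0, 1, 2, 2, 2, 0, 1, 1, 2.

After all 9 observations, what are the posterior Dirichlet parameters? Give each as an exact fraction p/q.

alpha_1=14/3, alpha_2=26/5, alpha_3=19/2

obs 1: x=0 → posterior Dirichlet(11/3, 11/5, 11/2)
obs 2: x=1 → posterior Dirichlet(11/3, 16/5, 11/2)
obs 3: x=2 → posterior Dirichlet(11/3, 16/5, 13/2)
obs 4: x=2 → posterior Dirichlet(11/3, 16/5, 15/2)
obs 5: x=2 → posterior Dirichlet(11/3, 16/5, 17/2)
obs 6: x=0 → posterior Dirichlet(14/3, 16/5, 17/2)
obs 7: x=1 → posterior Dirichlet(14/3, 21/5, 17/2)
obs 8: x=1 → posterior Dirichlet(14/3, 26/5, 17/2)
obs 9: x=2 → posterior Dirichlet(14/3, 26/5, 19/2)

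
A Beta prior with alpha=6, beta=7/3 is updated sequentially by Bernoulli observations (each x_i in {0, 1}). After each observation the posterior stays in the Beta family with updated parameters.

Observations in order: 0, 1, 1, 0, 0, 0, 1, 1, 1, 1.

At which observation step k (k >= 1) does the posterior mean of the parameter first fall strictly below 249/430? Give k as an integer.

k = 6

obs 1: x=0 → posterior Beta(6, 10/3)
obs 2: x=1 → posterior Beta(7, 10/3)
obs 3: x=1 → posterior Beta(8, 10/3)
obs 4: x=0 → posterior Beta(8, 13/3)
obs 5: x=0 → posterior Beta(8, 16/3)
obs 6: x=0 → posterior Beta(8, 19/3)
obs 7: x=1 → posterior Beta(9, 19/3)
obs 8: x=1 → posterior Beta(10, 19/3)
obs 9: x=1 → posterior Beta(11, 19/3)
obs 10: x=1 → posterior Beta(12, 19/3)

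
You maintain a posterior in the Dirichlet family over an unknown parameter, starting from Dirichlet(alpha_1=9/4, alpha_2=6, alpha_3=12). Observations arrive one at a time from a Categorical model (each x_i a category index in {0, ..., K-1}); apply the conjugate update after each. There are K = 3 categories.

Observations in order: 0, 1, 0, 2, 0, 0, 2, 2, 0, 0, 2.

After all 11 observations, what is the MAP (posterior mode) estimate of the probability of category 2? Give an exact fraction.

obs 1: x=0 → posterior Dirichlet(13/4, 6, 12)
obs 2: x=1 → posterior Dirichlet(13/4, 7, 12)
obs 3: x=0 → posterior Dirichlet(17/4, 7, 12)
obs 4: x=2 → posterior Dirichlet(17/4, 7, 13)
obs 5: x=0 → posterior Dirichlet(21/4, 7, 13)
obs 6: x=0 → posterior Dirichlet(25/4, 7, 13)
obs 7: x=2 → posterior Dirichlet(25/4, 7, 14)
obs 8: x=2 → posterior Dirichlet(25/4, 7, 15)
obs 9: x=0 → posterior Dirichlet(29/4, 7, 15)
obs 10: x=0 → posterior Dirichlet(33/4, 7, 15)
obs 11: x=2 → posterior Dirichlet(33/4, 7, 16)

60/113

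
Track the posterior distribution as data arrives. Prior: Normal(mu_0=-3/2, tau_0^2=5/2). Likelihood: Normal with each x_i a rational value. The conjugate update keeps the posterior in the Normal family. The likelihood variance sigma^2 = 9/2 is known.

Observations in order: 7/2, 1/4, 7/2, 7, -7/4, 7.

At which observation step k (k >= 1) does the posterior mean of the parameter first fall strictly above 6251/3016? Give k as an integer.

k = 6

obs 1: x=7/2 → posterior Normal(2/7, 45/28)
obs 2: x=1/4 → posterior Normal(21/76, 45/38)
obs 3: x=7/2 → posterior Normal(91/96, 15/16)
obs 4: x=7 → posterior Normal(231/116, 45/58)
obs 5: x=-7/4 → posterior Normal(49/34, 45/68)
obs 6: x=7 → posterior Normal(28/13, 15/26)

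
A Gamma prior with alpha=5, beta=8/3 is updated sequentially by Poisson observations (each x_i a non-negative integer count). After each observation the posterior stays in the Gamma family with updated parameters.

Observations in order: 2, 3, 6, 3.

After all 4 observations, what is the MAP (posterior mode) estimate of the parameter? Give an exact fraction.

27/10

obs 1: x=2 → posterior Gamma(7, 11/3)
obs 2: x=3 → posterior Gamma(10, 14/3)
obs 3: x=6 → posterior Gamma(16, 17/3)
obs 4: x=3 → posterior Gamma(19, 20/3)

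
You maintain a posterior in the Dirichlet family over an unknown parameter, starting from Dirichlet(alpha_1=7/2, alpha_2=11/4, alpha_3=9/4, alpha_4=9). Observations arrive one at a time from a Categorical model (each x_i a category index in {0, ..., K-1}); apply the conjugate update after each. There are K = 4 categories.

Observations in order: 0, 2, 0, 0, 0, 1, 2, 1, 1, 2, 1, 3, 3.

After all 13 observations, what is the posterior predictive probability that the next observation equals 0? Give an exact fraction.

15/61

obs 1: x=0 → posterior Dirichlet(9/2, 11/4, 9/4, 9)
obs 2: x=2 → posterior Dirichlet(9/2, 11/4, 13/4, 9)
obs 3: x=0 → posterior Dirichlet(11/2, 11/4, 13/4, 9)
obs 4: x=0 → posterior Dirichlet(13/2, 11/4, 13/4, 9)
obs 5: x=0 → posterior Dirichlet(15/2, 11/4, 13/4, 9)
obs 6: x=1 → posterior Dirichlet(15/2, 15/4, 13/4, 9)
obs 7: x=2 → posterior Dirichlet(15/2, 15/4, 17/4, 9)
obs 8: x=1 → posterior Dirichlet(15/2, 19/4, 17/4, 9)
obs 9: x=1 → posterior Dirichlet(15/2, 23/4, 17/4, 9)
obs 10: x=2 → posterior Dirichlet(15/2, 23/4, 21/4, 9)
obs 11: x=1 → posterior Dirichlet(15/2, 27/4, 21/4, 9)
obs 12: x=3 → posterior Dirichlet(15/2, 27/4, 21/4, 10)
obs 13: x=3 → posterior Dirichlet(15/2, 27/4, 21/4, 11)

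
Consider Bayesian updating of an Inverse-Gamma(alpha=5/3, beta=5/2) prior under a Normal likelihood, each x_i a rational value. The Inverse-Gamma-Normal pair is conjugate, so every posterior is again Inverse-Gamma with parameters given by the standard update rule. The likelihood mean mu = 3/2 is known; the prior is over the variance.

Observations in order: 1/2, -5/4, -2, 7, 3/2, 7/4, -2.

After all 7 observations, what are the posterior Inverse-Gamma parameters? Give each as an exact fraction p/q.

alpha=31/6, beta=547/16

obs 1: x=1/2 → posterior Inverse-Gamma(13/6, 3)
obs 2: x=-5/4 → posterior Inverse-Gamma(8/3, 217/32)
obs 3: x=-2 → posterior Inverse-Gamma(19/6, 413/32)
obs 4: x=7 → posterior Inverse-Gamma(11/3, 897/32)
obs 5: x=3/2 → posterior Inverse-Gamma(25/6, 897/32)
obs 6: x=7/4 → posterior Inverse-Gamma(14/3, 449/16)
obs 7: x=-2 → posterior Inverse-Gamma(31/6, 547/16)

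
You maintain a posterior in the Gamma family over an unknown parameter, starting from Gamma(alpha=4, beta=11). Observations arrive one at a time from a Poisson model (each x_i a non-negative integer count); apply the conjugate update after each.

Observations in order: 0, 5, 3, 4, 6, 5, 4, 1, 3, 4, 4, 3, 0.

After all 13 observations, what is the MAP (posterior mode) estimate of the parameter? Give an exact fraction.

obs 1: x=0 → posterior Gamma(4, 12)
obs 2: x=5 → posterior Gamma(9, 13)
obs 3: x=3 → posterior Gamma(12, 14)
obs 4: x=4 → posterior Gamma(16, 15)
obs 5: x=6 → posterior Gamma(22, 16)
obs 6: x=5 → posterior Gamma(27, 17)
obs 7: x=4 → posterior Gamma(31, 18)
obs 8: x=1 → posterior Gamma(32, 19)
obs 9: x=3 → posterior Gamma(35, 20)
obs 10: x=4 → posterior Gamma(39, 21)
obs 11: x=4 → posterior Gamma(43, 22)
obs 12: x=3 → posterior Gamma(46, 23)
obs 13: x=0 → posterior Gamma(46, 24)

15/8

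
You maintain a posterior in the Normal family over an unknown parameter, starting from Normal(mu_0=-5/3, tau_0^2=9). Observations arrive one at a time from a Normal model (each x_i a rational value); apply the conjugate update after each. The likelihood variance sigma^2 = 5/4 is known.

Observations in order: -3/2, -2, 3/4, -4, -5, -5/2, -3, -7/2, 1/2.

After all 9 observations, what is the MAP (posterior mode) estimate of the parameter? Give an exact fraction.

-316/141

obs 1: x=-3/2 → posterior Normal(-187/123, 45/41)
obs 2: x=-2 → posterior Normal(-403/231, 45/77)
obs 3: x=3/4 → posterior Normal(-322/339, 45/113)
obs 4: x=-4 → posterior Normal(-754/447, 45/149)
obs 5: x=-5 → posterior Normal(-1294/555, 9/37)
obs 6: x=-5/2 → posterior Normal(-92/39, 45/221)
obs 7: x=-3 → posterior Normal(-1888/771, 45/257)
obs 8: x=-7/2 → posterior Normal(-2266/879, 45/293)
obs 9: x=1/2 → posterior Normal(-316/141, 45/329)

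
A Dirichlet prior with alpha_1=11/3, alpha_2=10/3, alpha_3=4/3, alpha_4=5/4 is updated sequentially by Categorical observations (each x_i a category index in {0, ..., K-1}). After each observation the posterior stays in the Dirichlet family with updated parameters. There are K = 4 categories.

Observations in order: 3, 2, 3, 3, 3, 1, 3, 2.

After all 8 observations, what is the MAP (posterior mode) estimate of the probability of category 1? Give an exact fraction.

40/163

obs 1: x=3 → posterior Dirichlet(11/3, 10/3, 4/3, 9/4)
obs 2: x=2 → posterior Dirichlet(11/3, 10/3, 7/3, 9/4)
obs 3: x=3 → posterior Dirichlet(11/3, 10/3, 7/3, 13/4)
obs 4: x=3 → posterior Dirichlet(11/3, 10/3, 7/3, 17/4)
obs 5: x=3 → posterior Dirichlet(11/3, 10/3, 7/3, 21/4)
obs 6: x=1 → posterior Dirichlet(11/3, 13/3, 7/3, 21/4)
obs 7: x=3 → posterior Dirichlet(11/3, 13/3, 7/3, 25/4)
obs 8: x=2 → posterior Dirichlet(11/3, 13/3, 10/3, 25/4)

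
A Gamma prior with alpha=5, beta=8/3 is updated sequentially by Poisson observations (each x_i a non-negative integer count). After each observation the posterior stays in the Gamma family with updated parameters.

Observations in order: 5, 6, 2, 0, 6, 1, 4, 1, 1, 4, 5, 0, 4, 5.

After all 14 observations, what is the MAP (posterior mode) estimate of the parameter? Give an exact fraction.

obs 1: x=5 → posterior Gamma(10, 11/3)
obs 2: x=6 → posterior Gamma(16, 14/3)
obs 3: x=2 → posterior Gamma(18, 17/3)
obs 4: x=0 → posterior Gamma(18, 20/3)
obs 5: x=6 → posterior Gamma(24, 23/3)
obs 6: x=1 → posterior Gamma(25, 26/3)
obs 7: x=4 → posterior Gamma(29, 29/3)
obs 8: x=1 → posterior Gamma(30, 32/3)
obs 9: x=1 → posterior Gamma(31, 35/3)
obs 10: x=4 → posterior Gamma(35, 38/3)
obs 11: x=5 → posterior Gamma(40, 41/3)
obs 12: x=0 → posterior Gamma(40, 44/3)
obs 13: x=4 → posterior Gamma(44, 47/3)
obs 14: x=5 → posterior Gamma(49, 50/3)

72/25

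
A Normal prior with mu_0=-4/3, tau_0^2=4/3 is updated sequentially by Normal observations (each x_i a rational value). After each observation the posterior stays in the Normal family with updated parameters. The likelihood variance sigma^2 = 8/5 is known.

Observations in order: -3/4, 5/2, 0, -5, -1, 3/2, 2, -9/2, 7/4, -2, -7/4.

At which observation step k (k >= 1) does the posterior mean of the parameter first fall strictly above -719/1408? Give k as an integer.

obs 1: x=-3/4 → posterior Normal(-47/44, 8/11)
obs 2: x=5/2 → posterior Normal(3/64, 1/2)
obs 3: x=0 → posterior Normal(1/28, 8/21)
obs 4: x=-5 → posterior Normal(-97/104, 4/13)
obs 5: x=-1 → posterior Normal(-117/124, 8/31)
obs 6: x=3/2 → posterior Normal(-29/48, 2/9)
obs 7: x=2 → posterior Normal(-47/164, 8/41)
obs 8: x=-9/2 → posterior Normal(-137/184, 4/23)
obs 9: x=7/4 → posterior Normal(-1/2, 8/51)
obs 10: x=-2 → posterior Normal(-71/112, 1/7)
obs 11: x=-7/4 → posterior Normal(-177/244, 8/61)

k = 2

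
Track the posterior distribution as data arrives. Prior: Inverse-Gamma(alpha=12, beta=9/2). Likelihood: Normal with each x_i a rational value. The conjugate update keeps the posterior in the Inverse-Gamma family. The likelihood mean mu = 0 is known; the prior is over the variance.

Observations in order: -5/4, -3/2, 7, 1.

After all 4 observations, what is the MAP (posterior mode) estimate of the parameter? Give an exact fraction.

67/32

obs 1: x=-5/4 → posterior Inverse-Gamma(25/2, 169/32)
obs 2: x=-3/2 → posterior Inverse-Gamma(13, 205/32)
obs 3: x=7 → posterior Inverse-Gamma(27/2, 989/32)
obs 4: x=1 → posterior Inverse-Gamma(14, 1005/32)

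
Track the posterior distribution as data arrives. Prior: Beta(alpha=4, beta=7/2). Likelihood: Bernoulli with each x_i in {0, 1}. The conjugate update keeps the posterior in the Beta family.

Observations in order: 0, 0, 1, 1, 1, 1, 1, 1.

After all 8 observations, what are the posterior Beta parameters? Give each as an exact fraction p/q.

alpha=10, beta=11/2

obs 1: x=0 → posterior Beta(4, 9/2)
obs 2: x=0 → posterior Beta(4, 11/2)
obs 3: x=1 → posterior Beta(5, 11/2)
obs 4: x=1 → posterior Beta(6, 11/2)
obs 5: x=1 → posterior Beta(7, 11/2)
obs 6: x=1 → posterior Beta(8, 11/2)
obs 7: x=1 → posterior Beta(9, 11/2)
obs 8: x=1 → posterior Beta(10, 11/2)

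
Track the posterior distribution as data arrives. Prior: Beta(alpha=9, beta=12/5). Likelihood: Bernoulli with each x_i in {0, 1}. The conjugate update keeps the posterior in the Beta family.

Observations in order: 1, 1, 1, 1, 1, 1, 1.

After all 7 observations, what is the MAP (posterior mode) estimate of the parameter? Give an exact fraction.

75/82

obs 1: x=1 → posterior Beta(10, 12/5)
obs 2: x=1 → posterior Beta(11, 12/5)
obs 3: x=1 → posterior Beta(12, 12/5)
obs 4: x=1 → posterior Beta(13, 12/5)
obs 5: x=1 → posterior Beta(14, 12/5)
obs 6: x=1 → posterior Beta(15, 12/5)
obs 7: x=1 → posterior Beta(16, 12/5)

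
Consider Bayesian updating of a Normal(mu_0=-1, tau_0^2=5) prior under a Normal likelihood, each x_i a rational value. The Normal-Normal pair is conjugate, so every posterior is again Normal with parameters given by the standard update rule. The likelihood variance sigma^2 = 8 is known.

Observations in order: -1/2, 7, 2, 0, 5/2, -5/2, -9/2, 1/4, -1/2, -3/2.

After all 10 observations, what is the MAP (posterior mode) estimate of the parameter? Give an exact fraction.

obs 1: x=-1/2 → posterior Normal(-21/26, 40/13)
obs 2: x=7 → posterior Normal(49/36, 20/9)
obs 3: x=2 → posterior Normal(3/2, 40/23)
obs 4: x=0 → posterior Normal(69/56, 10/7)
obs 5: x=5/2 → posterior Normal(47/33, 40/33)
obs 6: x=-5/2 → posterior Normal(69/76, 20/19)
obs 7: x=-9/2 → posterior Normal(12/43, 40/43)
obs 8: x=1/4 → posterior Normal(53/192, 5/6)
obs 9: x=-1/2 → posterior Normal(43/212, 40/53)
obs 10: x=-3/2 → posterior Normal(13/232, 20/29)

13/232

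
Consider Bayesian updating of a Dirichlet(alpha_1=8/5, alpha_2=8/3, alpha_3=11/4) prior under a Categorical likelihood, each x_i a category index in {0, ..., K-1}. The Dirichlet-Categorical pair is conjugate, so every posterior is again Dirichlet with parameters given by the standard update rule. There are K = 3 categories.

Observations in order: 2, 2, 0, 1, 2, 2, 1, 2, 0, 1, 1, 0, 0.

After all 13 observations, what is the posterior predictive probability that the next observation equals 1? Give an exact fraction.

400/1201

obs 1: x=2 → posterior Dirichlet(8/5, 8/3, 15/4)
obs 2: x=2 → posterior Dirichlet(8/5, 8/3, 19/4)
obs 3: x=0 → posterior Dirichlet(13/5, 8/3, 19/4)
obs 4: x=1 → posterior Dirichlet(13/5, 11/3, 19/4)
obs 5: x=2 → posterior Dirichlet(13/5, 11/3, 23/4)
obs 6: x=2 → posterior Dirichlet(13/5, 11/3, 27/4)
obs 7: x=1 → posterior Dirichlet(13/5, 14/3, 27/4)
obs 8: x=2 → posterior Dirichlet(13/5, 14/3, 31/4)
obs 9: x=0 → posterior Dirichlet(18/5, 14/3, 31/4)
obs 10: x=1 → posterior Dirichlet(18/5, 17/3, 31/4)
obs 11: x=1 → posterior Dirichlet(18/5, 20/3, 31/4)
obs 12: x=0 → posterior Dirichlet(23/5, 20/3, 31/4)
obs 13: x=0 → posterior Dirichlet(28/5, 20/3, 31/4)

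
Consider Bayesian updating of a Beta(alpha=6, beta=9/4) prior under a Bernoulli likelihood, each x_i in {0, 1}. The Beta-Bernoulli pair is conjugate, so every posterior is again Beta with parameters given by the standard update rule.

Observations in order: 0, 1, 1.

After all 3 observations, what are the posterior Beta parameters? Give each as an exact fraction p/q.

obs 1: x=0 → posterior Beta(6, 13/4)
obs 2: x=1 → posterior Beta(7, 13/4)
obs 3: x=1 → posterior Beta(8, 13/4)

alpha=8, beta=13/4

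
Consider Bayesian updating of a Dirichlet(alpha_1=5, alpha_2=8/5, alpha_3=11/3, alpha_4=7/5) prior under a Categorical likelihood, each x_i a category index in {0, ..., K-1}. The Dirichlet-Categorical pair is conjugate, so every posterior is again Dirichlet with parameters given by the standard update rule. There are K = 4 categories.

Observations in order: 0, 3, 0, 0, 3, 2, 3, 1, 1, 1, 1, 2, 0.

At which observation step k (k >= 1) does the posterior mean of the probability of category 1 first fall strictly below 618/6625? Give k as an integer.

k = 6

obs 1: x=0 → posterior Dirichlet(6, 8/5, 11/3, 7/5)
obs 2: x=3 → posterior Dirichlet(6, 8/5, 11/3, 12/5)
obs 3: x=0 → posterior Dirichlet(7, 8/5, 11/3, 12/5)
obs 4: x=0 → posterior Dirichlet(8, 8/5, 11/3, 12/5)
obs 5: x=3 → posterior Dirichlet(8, 8/5, 11/3, 17/5)
obs 6: x=2 → posterior Dirichlet(8, 8/5, 14/3, 17/5)
obs 7: x=3 → posterior Dirichlet(8, 8/5, 14/3, 22/5)
obs 8: x=1 → posterior Dirichlet(8, 13/5, 14/3, 22/5)
obs 9: x=1 → posterior Dirichlet(8, 18/5, 14/3, 22/5)
obs 10: x=1 → posterior Dirichlet(8, 23/5, 14/3, 22/5)
obs 11: x=1 → posterior Dirichlet(8, 28/5, 14/3, 22/5)
obs 12: x=2 → posterior Dirichlet(8, 28/5, 17/3, 22/5)
obs 13: x=0 → posterior Dirichlet(9, 28/5, 17/3, 22/5)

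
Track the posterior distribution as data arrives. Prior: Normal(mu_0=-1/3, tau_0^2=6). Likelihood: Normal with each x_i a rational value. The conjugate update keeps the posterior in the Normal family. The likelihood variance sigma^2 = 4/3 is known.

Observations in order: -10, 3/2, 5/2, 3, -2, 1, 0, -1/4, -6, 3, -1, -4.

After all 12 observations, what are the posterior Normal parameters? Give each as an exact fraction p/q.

obs 1: x=-10 → posterior Normal(-272/33, 12/11)
obs 2: x=3/2 → posterior Normal(-463/120, 3/5)
obs 3: x=5/2 → posterior Normal(-164/87, 12/29)
obs 4: x=3 → posterior Normal(-83/114, 6/19)
obs 5: x=-2 → posterior Normal(-137/141, 12/47)
obs 6: x=1 → posterior Normal(-55/84, 3/14)
obs 7: x=0 → posterior Normal(-22/39, 12/65)
obs 8: x=-1/4 → posterior Normal(-467/888, 6/37)
obs 9: x=-6 → posterior Normal(-1115/996, 12/83)
obs 10: x=3 → posterior Normal(-791/1104, 3/23)
obs 11: x=-1 → posterior Normal(-899/1212, 12/101)
obs 12: x=-4 → posterior Normal(-121/120, 6/55)

mu_0=-121/120, tau_0^2=6/55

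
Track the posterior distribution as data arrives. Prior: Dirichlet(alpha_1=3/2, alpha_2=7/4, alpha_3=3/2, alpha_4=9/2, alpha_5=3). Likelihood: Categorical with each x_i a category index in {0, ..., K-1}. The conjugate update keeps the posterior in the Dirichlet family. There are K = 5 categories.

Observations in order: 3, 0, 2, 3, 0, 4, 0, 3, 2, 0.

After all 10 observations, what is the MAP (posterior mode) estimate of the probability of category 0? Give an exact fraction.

obs 1: x=3 → posterior Dirichlet(3/2, 7/4, 3/2, 11/2, 3)
obs 2: x=0 → posterior Dirichlet(5/2, 7/4, 3/2, 11/2, 3)
obs 3: x=2 → posterior Dirichlet(5/2, 7/4, 5/2, 11/2, 3)
obs 4: x=3 → posterior Dirichlet(5/2, 7/4, 5/2, 13/2, 3)
obs 5: x=0 → posterior Dirichlet(7/2, 7/4, 5/2, 13/2, 3)
obs 6: x=4 → posterior Dirichlet(7/2, 7/4, 5/2, 13/2, 4)
obs 7: x=0 → posterior Dirichlet(9/2, 7/4, 5/2, 13/2, 4)
obs 8: x=3 → posterior Dirichlet(9/2, 7/4, 5/2, 15/2, 4)
obs 9: x=2 → posterior Dirichlet(9/2, 7/4, 7/2, 15/2, 4)
obs 10: x=0 → posterior Dirichlet(11/2, 7/4, 7/2, 15/2, 4)

6/23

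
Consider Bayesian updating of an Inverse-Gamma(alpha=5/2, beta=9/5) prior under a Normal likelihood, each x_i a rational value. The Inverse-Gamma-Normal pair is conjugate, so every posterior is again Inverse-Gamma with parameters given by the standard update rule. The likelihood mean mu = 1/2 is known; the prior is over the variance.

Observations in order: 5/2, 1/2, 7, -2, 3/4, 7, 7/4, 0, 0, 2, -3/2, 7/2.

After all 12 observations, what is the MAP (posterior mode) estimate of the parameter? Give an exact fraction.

obs 1: x=5/2 → posterior Inverse-Gamma(3, 19/5)
obs 2: x=1/2 → posterior Inverse-Gamma(7/2, 19/5)
obs 3: x=7 → posterior Inverse-Gamma(4, 997/40)
obs 4: x=-2 → posterior Inverse-Gamma(9/2, 561/20)
obs 5: x=3/4 → posterior Inverse-Gamma(5, 4493/160)
obs 6: x=7 → posterior Inverse-Gamma(11/2, 7873/160)
obs 7: x=7/4 → posterior Inverse-Gamma(6, 3999/80)
obs 8: x=0 → posterior Inverse-Gamma(13/2, 4009/80)
obs 9: x=0 → posterior Inverse-Gamma(7, 4019/80)
obs 10: x=2 → posterior Inverse-Gamma(15/2, 4109/80)
obs 11: x=-3/2 → posterior Inverse-Gamma(8, 4269/80)
obs 12: x=7/2 → posterior Inverse-Gamma(17/2, 4629/80)

4629/760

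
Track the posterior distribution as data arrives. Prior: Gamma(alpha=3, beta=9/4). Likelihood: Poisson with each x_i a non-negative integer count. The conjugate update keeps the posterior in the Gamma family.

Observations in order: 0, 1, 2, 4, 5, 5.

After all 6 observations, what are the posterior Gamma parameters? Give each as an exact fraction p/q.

alpha=20, beta=33/4

obs 1: x=0 → posterior Gamma(3, 13/4)
obs 2: x=1 → posterior Gamma(4, 17/4)
obs 3: x=2 → posterior Gamma(6, 21/4)
obs 4: x=4 → posterior Gamma(10, 25/4)
obs 5: x=5 → posterior Gamma(15, 29/4)
obs 6: x=5 → posterior Gamma(20, 33/4)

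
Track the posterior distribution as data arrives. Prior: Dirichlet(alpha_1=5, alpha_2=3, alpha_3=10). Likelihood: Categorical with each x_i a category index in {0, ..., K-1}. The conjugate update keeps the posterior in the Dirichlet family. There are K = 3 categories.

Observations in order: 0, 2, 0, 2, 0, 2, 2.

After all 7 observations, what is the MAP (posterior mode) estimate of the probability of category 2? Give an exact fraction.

obs 1: x=0 → posterior Dirichlet(6, 3, 10)
obs 2: x=2 → posterior Dirichlet(6, 3, 11)
obs 3: x=0 → posterior Dirichlet(7, 3, 11)
obs 4: x=2 → posterior Dirichlet(7, 3, 12)
obs 5: x=0 → posterior Dirichlet(8, 3, 12)
obs 6: x=2 → posterior Dirichlet(8, 3, 13)
obs 7: x=2 → posterior Dirichlet(8, 3, 14)

13/22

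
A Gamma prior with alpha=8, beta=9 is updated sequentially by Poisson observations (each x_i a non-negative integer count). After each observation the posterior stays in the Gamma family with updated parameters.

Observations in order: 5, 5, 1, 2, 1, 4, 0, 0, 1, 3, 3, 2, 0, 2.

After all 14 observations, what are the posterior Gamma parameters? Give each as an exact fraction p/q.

alpha=37, beta=23

obs 1: x=5 → posterior Gamma(13, 10)
obs 2: x=5 → posterior Gamma(18, 11)
obs 3: x=1 → posterior Gamma(19, 12)
obs 4: x=2 → posterior Gamma(21, 13)
obs 5: x=1 → posterior Gamma(22, 14)
obs 6: x=4 → posterior Gamma(26, 15)
obs 7: x=0 → posterior Gamma(26, 16)
obs 8: x=0 → posterior Gamma(26, 17)
obs 9: x=1 → posterior Gamma(27, 18)
obs 10: x=3 → posterior Gamma(30, 19)
obs 11: x=3 → posterior Gamma(33, 20)
obs 12: x=2 → posterior Gamma(35, 21)
obs 13: x=0 → posterior Gamma(35, 22)
obs 14: x=2 → posterior Gamma(37, 23)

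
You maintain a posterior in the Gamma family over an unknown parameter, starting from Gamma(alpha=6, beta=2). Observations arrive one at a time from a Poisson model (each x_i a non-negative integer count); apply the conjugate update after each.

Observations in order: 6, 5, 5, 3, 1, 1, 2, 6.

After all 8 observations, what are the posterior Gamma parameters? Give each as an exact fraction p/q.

alpha=35, beta=10

obs 1: x=6 → posterior Gamma(12, 3)
obs 2: x=5 → posterior Gamma(17, 4)
obs 3: x=5 → posterior Gamma(22, 5)
obs 4: x=3 → posterior Gamma(25, 6)
obs 5: x=1 → posterior Gamma(26, 7)
obs 6: x=1 → posterior Gamma(27, 8)
obs 7: x=2 → posterior Gamma(29, 9)
obs 8: x=6 → posterior Gamma(35, 10)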